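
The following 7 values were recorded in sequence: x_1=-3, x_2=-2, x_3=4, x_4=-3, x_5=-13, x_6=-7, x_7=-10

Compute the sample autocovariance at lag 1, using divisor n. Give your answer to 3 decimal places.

Mean x̄ = (-3 − 2 + 4 − 3 − 13 − 7 − 10)/7 = -4.8571
Σ_{t=1}^{6}(x_t−x̄)(x_{t+1}−x̄) = 60.4082
γ_1 = 60.4082 / 7 = 8.630

8.630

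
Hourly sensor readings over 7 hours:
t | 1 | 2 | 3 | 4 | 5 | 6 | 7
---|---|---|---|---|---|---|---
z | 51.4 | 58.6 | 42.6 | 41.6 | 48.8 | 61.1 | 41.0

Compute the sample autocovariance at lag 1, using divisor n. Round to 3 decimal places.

Mean z̄ = (51.4 + 58.6 + 42.6 + 41.6 + 48.8 + 61.1 + 41.0)/7 = 49.3000
Σ_{t=1}^{6}(z_t−z̄)(z_{t+1}−z̄) = -91.1800
γ_1 = -91.1800 / 7 = -13.026

-13.026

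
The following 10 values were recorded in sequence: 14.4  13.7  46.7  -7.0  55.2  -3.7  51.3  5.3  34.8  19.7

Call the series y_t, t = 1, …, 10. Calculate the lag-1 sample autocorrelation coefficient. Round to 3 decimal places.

Mean ȳ = (14.4 + 13.7 + 46.7 − 7.0 + 55.2 − 3.7 + 51.3 + 5.3 + 34.8 + 19.7)/10 = 23.0400
Numerator Σ_{t=1}^{9}(y_t−ȳ)(y_{t+1}−ȳ) = -4181.9836
Denominator Σ(y_t−ȳ)² = 4636.1640
r_1 = -4181.9836 / 4636.1640 = -0.902

-0.902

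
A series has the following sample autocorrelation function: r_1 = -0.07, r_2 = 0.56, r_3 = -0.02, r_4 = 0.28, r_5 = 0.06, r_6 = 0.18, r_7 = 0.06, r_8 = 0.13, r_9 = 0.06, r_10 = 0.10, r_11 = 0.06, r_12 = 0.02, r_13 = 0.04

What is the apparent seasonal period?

2

The largest autocorrelation is r_2 = 0.56, with weaker echoes at lags 4 (0.28) and 6 (0.18); the remaining lags stay at or below 0.13.
The dominant spike at lag 2 indicates a seasonal period of 2.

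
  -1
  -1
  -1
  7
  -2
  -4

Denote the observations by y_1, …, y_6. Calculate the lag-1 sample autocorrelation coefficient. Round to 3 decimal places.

Mean ȳ = (-1 − 1 − 1 + 7 − 2 − 4)/6 = -0.3333
Deviations from mean: -0.6667, -0.6667, -0.6667, 7.3333, -1.6667, -3.6667
Numerator Σ_{t=1}^{5}(y_t−ȳ)(y_{t+1}−ȳ) = -10.1111
Denominator Σ(y_t−ȳ)² = 71.3333
r_1 = -10.1111 / 71.3333 = -0.142

-0.142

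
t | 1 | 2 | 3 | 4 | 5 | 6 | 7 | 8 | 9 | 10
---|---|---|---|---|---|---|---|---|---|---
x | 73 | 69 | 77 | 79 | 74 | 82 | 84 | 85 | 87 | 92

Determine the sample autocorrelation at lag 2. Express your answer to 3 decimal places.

Mean x̄ = (73 + 69 + 77 + 79 + 74 + 82 + 84 + 85 + 87 + 92)/10 = 80.2000
Numerator Σ_{t=1}^{8}(x_t−x̄)(x_{t+2}−x̄) = 121.7200
Denominator Σ(x_t−x̄)² = 453.6000
r_2 = 121.7200 / 453.6000 = 0.268

0.268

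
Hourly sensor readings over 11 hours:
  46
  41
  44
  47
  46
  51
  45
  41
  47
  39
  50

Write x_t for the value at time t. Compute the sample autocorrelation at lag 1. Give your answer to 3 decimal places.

Mean x̄ = (46 + 41 + 44 + 47 + 46 + 51 + 45 + 41 + 47 + 39 + 50)/11 = 45.1818
Numerator Σ_{t=1}^{10}(x_t−x̄)(x_{t+1}−x̄) = -43.3058
Denominator Σ(x_t−x̄)² = 139.6364
r_1 = -43.3058 / 139.6364 = -0.310

-0.310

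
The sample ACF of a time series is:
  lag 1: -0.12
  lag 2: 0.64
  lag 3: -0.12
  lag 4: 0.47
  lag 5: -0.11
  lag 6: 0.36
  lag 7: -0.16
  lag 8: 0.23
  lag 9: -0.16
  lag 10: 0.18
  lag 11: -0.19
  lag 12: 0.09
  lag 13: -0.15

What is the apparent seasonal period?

The largest autocorrelation is r_2 = 0.64, with weaker echoes at lags 4 (0.47), 6 (0.36), 8 (0.23) and 10 (0.18); the remaining lags stay at or below 0.09.
The dominant spike at lag 2 indicates a seasonal period of 2.

2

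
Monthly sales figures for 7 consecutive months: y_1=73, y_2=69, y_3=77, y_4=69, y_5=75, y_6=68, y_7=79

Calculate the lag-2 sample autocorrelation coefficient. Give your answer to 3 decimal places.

0.498

Mean ȳ = (73 + 69 + 77 + 69 + 75 + 68 + 79)/7 = 72.8571
Deviations from mean: 0.1429, -3.8571, 4.1429, -3.8571, 2.1429, -4.8571, 6.1429
Σ(y_t−ȳ)(y_{t+2}−ȳ) = (0.5918) + (14.8776) + (8.8776) + (18.7347) + (13.1633) = 56.2449
Denominator Σ(y_t−ȳ)² = 112.8571
r_2 = 56.2449 / 112.8571 = 0.498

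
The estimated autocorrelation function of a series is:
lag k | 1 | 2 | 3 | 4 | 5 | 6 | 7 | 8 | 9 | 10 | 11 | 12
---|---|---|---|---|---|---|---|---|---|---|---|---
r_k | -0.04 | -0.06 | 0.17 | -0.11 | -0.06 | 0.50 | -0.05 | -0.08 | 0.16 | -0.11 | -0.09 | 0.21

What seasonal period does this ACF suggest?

6

The largest autocorrelation is r_6 = 0.50, with a weaker echo at lag 12 (0.21); the remaining lags stay at or below 0.17.
The dominant spike at lag 6 indicates a seasonal period of 6.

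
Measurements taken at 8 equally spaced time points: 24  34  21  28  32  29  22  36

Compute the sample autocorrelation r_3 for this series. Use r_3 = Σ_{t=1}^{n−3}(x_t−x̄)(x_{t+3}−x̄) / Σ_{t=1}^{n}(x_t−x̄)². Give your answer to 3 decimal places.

Mean x̄ = (24 + 34 + 21 + 28 + 32 + 29 + 22 + 36)/8 = 28.2500
Deviations from mean: -4.2500, 5.7500, -7.2500, -0.2500, 3.7500, 0.7500, -6.2500, 7.7500
Σ(x_t−x̄)(x_{t+3}−x̄) = (1.0625) + (21.5625) + (-5.4375) + (1.5625) + (29.0625) = 47.8125
Denominator Σ(x_t−x̄)² = 217.5000
r_3 = 47.8125 / 217.5000 = 0.220

0.220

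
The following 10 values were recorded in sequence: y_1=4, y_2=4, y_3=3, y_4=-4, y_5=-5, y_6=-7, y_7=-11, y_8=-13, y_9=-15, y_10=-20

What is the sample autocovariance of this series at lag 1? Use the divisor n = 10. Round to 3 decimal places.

43.784

Mean ȳ = (4 + 4 + 3 − 4 − 5 − 7 − 11 − 13 − 15 − 20)/10 = -6.4000
Σ_{t=1}^{9}(y_t−ȳ)(y_{t+1}−ȳ) = 437.8400
γ_1 = 437.8400 / 10 = 43.784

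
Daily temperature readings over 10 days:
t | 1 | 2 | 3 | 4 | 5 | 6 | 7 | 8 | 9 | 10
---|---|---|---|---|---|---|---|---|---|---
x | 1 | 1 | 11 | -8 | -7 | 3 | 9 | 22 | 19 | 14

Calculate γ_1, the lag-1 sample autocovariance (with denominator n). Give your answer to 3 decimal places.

Mean x̄ = (1 + 1 + 11 − 8 − 7 + 3 + 9 + 22 + 19 + 14)/10 = 6.5000
Σ_{t=1}^{9}(x_t−x̄)(x_{t+1}−x̄) = 500.7500
γ_1 = 500.7500 / 10 = 50.075

50.075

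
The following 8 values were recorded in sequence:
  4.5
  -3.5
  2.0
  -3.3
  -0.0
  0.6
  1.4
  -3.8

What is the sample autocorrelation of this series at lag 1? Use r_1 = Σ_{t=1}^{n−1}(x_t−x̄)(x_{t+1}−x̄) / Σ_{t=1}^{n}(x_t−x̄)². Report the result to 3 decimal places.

-0.545

Mean x̄ = (4.5 − 3.5 + 2.0 − 3.3 − 0.0 + 0.6 + 1.4 − 3.8)/8 = -0.2625
Deviations from mean: 4.7625, -3.2375, 2.2625, -3.0375, 0.2625, 0.8625, 1.6625, -3.5375
Numerator Σ_{t=1}^{7}(x_t−x̄)(x_{t+1}−x̄) = -34.6339
Denominator Σ(x_t−x̄)² = 63.5988
r_1 = -34.6339 / 63.5988 = -0.545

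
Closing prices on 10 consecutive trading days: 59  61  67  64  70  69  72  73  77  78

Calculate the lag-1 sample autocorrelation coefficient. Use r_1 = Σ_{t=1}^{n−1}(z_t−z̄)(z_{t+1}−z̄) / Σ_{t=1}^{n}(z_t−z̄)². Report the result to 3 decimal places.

Mean z̄ = (59 + 61 + 67 + 64 + 70 + 69 + 72 + 73 + 77 + 78)/10 = 69.0000
Numerator Σ_{t=1}^{9}(z_t−z̄)(z_{t+1}−z̄) = 217.0000
Denominator Σ(z_t−z̄)² = 364.0000
r_1 = 217.0000 / 364.0000 = 0.596

0.596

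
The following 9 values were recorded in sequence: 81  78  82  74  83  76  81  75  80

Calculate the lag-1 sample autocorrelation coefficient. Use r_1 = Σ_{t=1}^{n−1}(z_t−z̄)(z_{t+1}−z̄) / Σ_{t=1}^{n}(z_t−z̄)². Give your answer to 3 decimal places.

-0.830

Mean z̄ = (81 + 78 + 82 + 74 + 83 + 76 + 81 + 75 + 80)/9 = 78.8889
Numerator Σ_{t=1}^{8}(z_t−z̄)(z_{t+1}−z̄) = -70.4568
Denominator Σ(z_t−z̄)² = 84.8889
r_1 = -70.4568 / 84.8889 = -0.830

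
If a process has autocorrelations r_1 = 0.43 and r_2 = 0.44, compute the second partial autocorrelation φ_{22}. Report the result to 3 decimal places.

φ_{22} = (r_2 − r_1²) / (1 − r_1²)
r_1² = (0.43)² = 0.1849
Numerator = 0.44 − 0.1849 = 0.2551; denominator = 1 − 0.1849 = 0.8151
φ_{22} = 0.2551 / 0.8151 = 0.313

0.313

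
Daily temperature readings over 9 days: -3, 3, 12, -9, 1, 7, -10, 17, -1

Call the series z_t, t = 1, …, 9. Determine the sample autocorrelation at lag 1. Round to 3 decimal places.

Mean z̄ = (-3 + 3 + 12 − 9 + 1 + 7 − 10 + 17 − 1)/9 = 1.8889
Numerator Σ_{t=1}^{8}(z_t−z̄)(z_{t+1}−z̄) = -383.2346
Denominator Σ(z_t−z̄)² = 650.8889
r_1 = -383.2346 / 650.8889 = -0.589

-0.589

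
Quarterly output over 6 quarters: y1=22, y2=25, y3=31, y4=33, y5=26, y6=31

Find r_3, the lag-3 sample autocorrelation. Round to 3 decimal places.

-0.163

Mean ȳ = (22 + 25 + 31 + 33 + 26 + 31)/6 = 28.0000
Deviations from mean: -6.0000, -3.0000, 3.0000, 5.0000, -2.0000, 3.0000
Numerator Σ_{t=1}^{3}(y_t−ȳ)(y_{t+3}−ȳ) = -15.0000
Denominator Σ(y_t−ȳ)² = 92.0000
r_3 = -15.0000 / 92.0000 = -0.163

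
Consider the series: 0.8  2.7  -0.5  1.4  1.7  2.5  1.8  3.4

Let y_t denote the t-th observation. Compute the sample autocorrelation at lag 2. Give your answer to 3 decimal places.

0.277

Mean ȳ = (0.8 + 2.7 − 0.5 + 1.4 + 1.7 + 2.5 + 1.8 + 3.4)/8 = 1.7250
Σ(y_t−ȳ)(y_{t+2}−ȳ) = (2.0581) + (-0.3169) + (0.0556) + (-0.2519) + (-0.0019) + (1.2981) = 2.8413
Denominator Σ(y_t−ȳ)² = 10.2750
r_2 = 2.8413 / 10.2750 = 0.277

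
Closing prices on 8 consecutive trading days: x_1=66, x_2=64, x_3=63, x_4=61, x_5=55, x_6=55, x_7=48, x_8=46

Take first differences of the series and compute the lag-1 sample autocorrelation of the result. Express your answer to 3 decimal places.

-0.584

First differences Δx: -2, -1, -2, -6, 0, -7, -2
Mean of differences = -2.8571
Numerator Σ(Δx_t−Δx̄)(Δx_{t+1}−Δx̄) = -23.8776
Denominator Σ(Δx_t−Δx̄)² = 40.8571
r_1(Δx) = -23.8776 / 40.8571 = -0.584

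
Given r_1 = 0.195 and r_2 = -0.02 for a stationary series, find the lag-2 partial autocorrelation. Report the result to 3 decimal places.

-0.060

φ_{22} = (r_2 − r_1²) / (1 − r_1²)
r_1² = (0.195)² = 0.038025
Numerator = -0.02 − 0.0380 = -0.0580; denominator = 1 − 0.0380 = 0.9620
φ_{22} = -0.0580 / 0.9620 = -0.060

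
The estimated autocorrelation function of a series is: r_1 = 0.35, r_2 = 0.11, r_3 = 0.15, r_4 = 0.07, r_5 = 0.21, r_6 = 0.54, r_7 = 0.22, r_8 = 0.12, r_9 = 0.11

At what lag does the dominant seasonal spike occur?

The largest autocorrelation is r_6 = 0.54; the remaining lags stay at or below 0.35. The elevated value at lag 1 (0.35), dropping to 0.11 at lag 2, reflects decaying short-term dependence rather than seasonality.
The dominant spike at lag 6 indicates a seasonal period of 6.

6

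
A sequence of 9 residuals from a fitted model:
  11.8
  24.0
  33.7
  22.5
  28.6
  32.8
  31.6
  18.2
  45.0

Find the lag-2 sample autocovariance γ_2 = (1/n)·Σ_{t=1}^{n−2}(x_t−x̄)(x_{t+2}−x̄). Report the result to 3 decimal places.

Mean x̄ = (11.8 + 24.0 + 33.7 + 22.5 + 28.6 + 32.8 + 31.6 + 18.2 + 45.0)/9 = 27.5778
Σ_{t=1}^{7}(x_t−x̄)(x_{t+2}−x̄) = -73.4721
γ_2 = -73.4721 / 9 = -8.164

-8.164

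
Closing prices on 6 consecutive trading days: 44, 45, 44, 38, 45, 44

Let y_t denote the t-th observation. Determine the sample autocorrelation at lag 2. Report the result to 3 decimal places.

-0.308

Mean ȳ = (44 + 45 + 44 + 38 + 45 + 44)/6 = 43.3333
Deviations from mean: 0.6667, 1.6667, 0.6667, -5.3333, 1.6667, 0.6667
Σ(y_t−ȳ)(y_{t+2}−ȳ) = (0.4444) + (-8.8889) + (1.1111) + (-3.5556) = -10.8889
Denominator Σ(y_t−ȳ)² = 35.3333
r_2 = -10.8889 / 35.3333 = -0.308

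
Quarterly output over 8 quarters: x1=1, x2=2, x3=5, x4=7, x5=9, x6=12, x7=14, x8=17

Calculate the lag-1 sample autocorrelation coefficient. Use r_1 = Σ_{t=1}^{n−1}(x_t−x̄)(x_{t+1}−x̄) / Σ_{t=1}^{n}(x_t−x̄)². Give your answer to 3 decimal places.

0.630

Mean x̄ = (1 + 2 + 5 + 7 + 9 + 12 + 14 + 17)/8 = 8.3750
Deviations from mean: -7.3750, -6.3750, -3.3750, -1.3750, 0.6250, 3.6250, 5.6250, 8.6250
Numerator Σ_{t=1}^{7}(x_t−x̄)(x_{t+1}−x̄) = 143.4844
Denominator Σ(x_t−x̄)² = 227.8750
r_1 = 143.4844 / 227.8750 = 0.630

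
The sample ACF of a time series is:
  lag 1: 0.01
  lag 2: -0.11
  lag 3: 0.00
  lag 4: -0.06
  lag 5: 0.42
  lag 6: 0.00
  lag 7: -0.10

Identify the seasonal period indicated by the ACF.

The largest autocorrelation is r_5 = 0.42; the remaining lags stay at or below 0.01.
The dominant spike at lag 5 indicates a seasonal period of 5.

5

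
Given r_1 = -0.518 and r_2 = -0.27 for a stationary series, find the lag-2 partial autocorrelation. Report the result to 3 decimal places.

-0.736

φ_{22} = (r_2 − r_1²) / (1 − r_1²)
r_1² = (-0.518)² = 0.268324
Numerator = -0.27 − 0.2683 = -0.5383; denominator = 1 − 0.2683 = 0.7317
φ_{22} = -0.5383 / 0.7317 = -0.736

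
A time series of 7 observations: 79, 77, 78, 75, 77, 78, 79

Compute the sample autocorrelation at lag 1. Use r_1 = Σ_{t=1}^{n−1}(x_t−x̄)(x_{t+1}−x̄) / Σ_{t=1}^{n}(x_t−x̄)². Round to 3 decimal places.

-0.028

Mean x̄ = (79 + 77 + 78 + 75 + 77 + 78 + 79)/7 = 77.5714
Deviations from mean: 1.4286, -0.5714, 0.4286, -2.5714, -0.5714, 0.4286, 1.4286
Σ(x_t−x̄)(x_{t+1}−x̄) = (-0.8163) + (-0.2449) + (-1.1020) + (1.4694) + (-0.2449) + (0.6122) = -0.3265
Denominator Σ(x_t−x̄)² = 11.7143
r_1 = -0.3265 / 11.7143 = -0.028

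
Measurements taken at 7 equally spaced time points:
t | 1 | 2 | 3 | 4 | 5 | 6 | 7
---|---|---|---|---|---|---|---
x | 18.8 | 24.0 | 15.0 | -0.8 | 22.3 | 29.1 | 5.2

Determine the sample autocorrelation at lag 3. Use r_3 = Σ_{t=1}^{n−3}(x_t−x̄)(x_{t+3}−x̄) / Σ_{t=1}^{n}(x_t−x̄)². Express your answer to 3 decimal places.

0.257

Mean x̄ = (18.8 + 24.0 + 15.0 − 0.8 + 22.3 + 29.1 + 5.2)/7 = 16.2286
Σ(x_t−x̄)(x_{t+3}−x̄) = (-43.7878) + (47.1837) + (-15.8135) + (187.8008) = 175.3833
Denominator Σ(x_t−x̄)² = 682.6543
r_3 = 175.3833 / 682.6543 = 0.257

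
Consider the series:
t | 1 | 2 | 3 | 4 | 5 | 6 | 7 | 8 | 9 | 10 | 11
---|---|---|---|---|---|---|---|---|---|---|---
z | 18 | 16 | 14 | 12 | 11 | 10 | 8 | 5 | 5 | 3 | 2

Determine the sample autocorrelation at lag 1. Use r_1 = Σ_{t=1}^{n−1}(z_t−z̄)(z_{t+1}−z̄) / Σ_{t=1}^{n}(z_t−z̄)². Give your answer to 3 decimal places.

0.718

Mean z̄ = (18 + 16 + 14 + 12 + 11 + 10 + 8 + 5 + 5 + 3 + 2)/11 = 9.4545
Numerator Σ_{t=1}^{10}(z_t−z̄)(z_{t+1}−z̄) = 204.4298
Denominator Σ(z_t−z̄)² = 284.7273
r_1 = 204.4298 / 284.7273 = 0.718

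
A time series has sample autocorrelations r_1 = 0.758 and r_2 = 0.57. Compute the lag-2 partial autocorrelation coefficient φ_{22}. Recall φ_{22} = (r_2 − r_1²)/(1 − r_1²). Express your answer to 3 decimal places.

-0.011

φ_{22} = (r_2 − r_1²) / (1 − r_1²)
r_1² = (0.758)² = 0.574564
Numerator = 0.57 − 0.5746 = -0.0046; denominator = 1 − 0.5746 = 0.4254
φ_{22} = -0.0046 / 0.4254 = -0.011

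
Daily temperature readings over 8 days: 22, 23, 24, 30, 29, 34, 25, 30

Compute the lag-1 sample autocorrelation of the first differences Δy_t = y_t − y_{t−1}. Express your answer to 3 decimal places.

First differences Δy: 1, 1, 6, -1, 5, -9, 5
Mean of differences = 1.1429
Numerator Σ(Δy_t−Δȳ)(Δy_{t+1}−Δȳ) = -97.5918
Denominator Σ(Δy_t−Δȳ)² = 160.8571
r_1(Δy) = -97.5918 / 160.8571 = -0.607

-0.607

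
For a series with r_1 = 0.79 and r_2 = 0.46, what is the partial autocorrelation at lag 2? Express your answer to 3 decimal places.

φ_{22} = (r_2 − r_1²) / (1 − r_1²)
r_1² = (0.79)² = 0.6241
Numerator = 0.46 − 0.6241 = -0.1641; denominator = 1 − 0.6241 = 0.3759
φ_{22} = -0.1641 / 0.3759 = -0.437

-0.437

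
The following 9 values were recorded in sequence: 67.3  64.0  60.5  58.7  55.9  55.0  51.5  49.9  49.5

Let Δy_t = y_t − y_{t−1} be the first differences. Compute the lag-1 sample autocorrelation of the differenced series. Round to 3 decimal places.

-0.147

First differences Δy: -3.3, -3.5, -1.8, -2.8, -0.9, -3.5, -1.6, -0.4
Mean of differences = -2.2250
Numerator Σ(Δy_t−Δȳ)(Δy_{t+1}−Δȳ) = -1.5231
Denominator Σ(Δy_t−Δȳ)² = 10.3950
r_1(Δy) = -1.5231 / 10.3950 = -0.147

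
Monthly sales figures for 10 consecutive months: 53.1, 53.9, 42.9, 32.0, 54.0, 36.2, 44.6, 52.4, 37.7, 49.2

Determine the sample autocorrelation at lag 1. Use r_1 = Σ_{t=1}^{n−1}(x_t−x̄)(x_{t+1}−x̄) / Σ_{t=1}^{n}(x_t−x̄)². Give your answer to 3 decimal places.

-0.328

Mean x̄ = (53.1 + 53.9 + 42.9 + 32.0 + 54.0 + 36.2 + 44.6 + 52.4 + 37.7 + 49.2)/10 = 45.6000
Numerator Σ_{t=1}^{9}(x_t−x̄)(x_{t+1}−x̄) = -196.2000
Denominator Σ(x_t−x̄)² = 598.9200
r_1 = -196.2000 / 598.9200 = -0.328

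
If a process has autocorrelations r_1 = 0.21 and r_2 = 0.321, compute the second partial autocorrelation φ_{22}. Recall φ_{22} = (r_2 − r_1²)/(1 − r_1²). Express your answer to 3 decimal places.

0.290

φ_{22} = (r_2 − r_1²) / (1 − r_1²)
r_1² = (0.21)² = 0.0441
Numerator = 0.321 − 0.0441 = 0.2769; denominator = 1 − 0.0441 = 0.9559
φ_{22} = 0.2769 / 0.9559 = 0.290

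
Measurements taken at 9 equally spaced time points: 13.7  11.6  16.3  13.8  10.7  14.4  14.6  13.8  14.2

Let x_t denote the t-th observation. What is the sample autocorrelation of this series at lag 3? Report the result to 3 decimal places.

Mean x̄ = (13.7 + 11.6 + 16.3 + 13.8 + 10.7 + 14.4 + 14.6 + 13.8 + 14.2)/9 = 13.6778
Σ(x_t−x̄)(x_{t+3}−x̄) = (0.0027) + (6.1872) + (1.8938) + (0.1127) + (-0.3640) + (0.3772) = 8.2096
Denominator Σ(x_t−x̄)² = 21.7356
r_3 = 8.2096 / 21.7356 = 0.378

0.378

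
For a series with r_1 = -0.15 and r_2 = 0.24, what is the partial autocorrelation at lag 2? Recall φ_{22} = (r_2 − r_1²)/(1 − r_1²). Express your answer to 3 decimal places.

φ_{22} = (r_2 − r_1²) / (1 − r_1²)
r_1² = (-0.15)² = 0.0225
Numerator = 0.24 − 0.0225 = 0.2175; denominator = 1 − 0.0225 = 0.9775
φ_{22} = 0.2175 / 0.9775 = 0.223

0.223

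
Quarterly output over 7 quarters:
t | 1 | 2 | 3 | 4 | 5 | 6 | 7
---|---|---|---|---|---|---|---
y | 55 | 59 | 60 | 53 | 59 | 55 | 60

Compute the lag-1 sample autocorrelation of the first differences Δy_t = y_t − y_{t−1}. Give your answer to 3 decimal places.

-0.622

First differences Δy: 4, 1, -7, 6, -4, 5
Mean of differences = 0.8333
Numerator Σ(Δy_t−Δȳ)(Δy_{t+1}−Δȳ) = -86.3611
Denominator Σ(Δy_t−Δȳ)² = 138.8333
r_1(Δy) = -86.3611 / 138.8333 = -0.622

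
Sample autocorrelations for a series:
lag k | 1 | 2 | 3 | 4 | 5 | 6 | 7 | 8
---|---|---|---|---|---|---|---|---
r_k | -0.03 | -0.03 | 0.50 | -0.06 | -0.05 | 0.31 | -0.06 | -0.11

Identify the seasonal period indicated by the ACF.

The largest autocorrelation is r_3 = 0.50, with a weaker echo at lag 6 (0.31); the remaining lags stay at or below -0.03.
The dominant spike at lag 3 indicates a seasonal period of 3.

3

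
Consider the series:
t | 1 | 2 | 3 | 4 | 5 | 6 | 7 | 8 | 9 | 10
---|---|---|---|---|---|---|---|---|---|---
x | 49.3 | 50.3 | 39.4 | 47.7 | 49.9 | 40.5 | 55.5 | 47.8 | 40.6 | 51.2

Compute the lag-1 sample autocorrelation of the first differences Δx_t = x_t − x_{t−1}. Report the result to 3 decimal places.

First differences Δx: 1.0, -10.9, 8.3, 2.2, -9.4, 15.0, -7.7, -7.2, 10.6
Mean of differences = 0.2111
Numerator Σ(Δx_t−Δx̄)(Δx_{t+1}−Δx̄) = -379.1668
Denominator Σ(Δx_t−Δx̄)² = 729.9889
r_1(Δx) = -379.1668 / 729.9889 = -0.519

-0.519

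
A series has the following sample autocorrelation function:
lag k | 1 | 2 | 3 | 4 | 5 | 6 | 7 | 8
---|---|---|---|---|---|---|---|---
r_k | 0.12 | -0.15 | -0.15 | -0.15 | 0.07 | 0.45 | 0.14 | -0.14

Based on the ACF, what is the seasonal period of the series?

The largest autocorrelation is r_6 = 0.45; the remaining lags stay at or below 0.14.
The dominant spike at lag 6 indicates a seasonal period of 6.

6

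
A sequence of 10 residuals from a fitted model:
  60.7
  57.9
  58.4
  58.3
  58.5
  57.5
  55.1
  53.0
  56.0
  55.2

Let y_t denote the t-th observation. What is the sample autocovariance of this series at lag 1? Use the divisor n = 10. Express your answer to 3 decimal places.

Mean ȳ = (60.7 + 57.9 + 58.4 + 58.3 + 58.5 + 57.5 + 55.1 + 53.0 + 56.0 + 55.2)/10 = 57.0600
Σ_{t=1}^{9}(y_t−ȳ)(y_{t+1}−ȳ) = 21.6344
γ_1 = 21.6344 / 10 = 2.163

2.163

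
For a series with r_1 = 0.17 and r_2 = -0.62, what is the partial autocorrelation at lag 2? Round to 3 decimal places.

-0.668

φ_{22} = (r_2 − r_1²) / (1 − r_1²)
r_1² = (0.17)² = 0.0289
Numerator = -0.62 − 0.0289 = -0.6489; denominator = 1 − 0.0289 = 0.9711
φ_{22} = -0.6489 / 0.9711 = -0.668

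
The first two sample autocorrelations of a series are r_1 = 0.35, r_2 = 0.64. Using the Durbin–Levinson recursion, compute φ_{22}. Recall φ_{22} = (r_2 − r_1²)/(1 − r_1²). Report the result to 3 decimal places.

φ_{22} = (r_2 − r_1²) / (1 − r_1²)
r_1² = (0.35)² = 0.1225
Numerator = 0.64 − 0.1225 = 0.5175; denominator = 1 − 0.1225 = 0.8775
φ_{22} = 0.5175 / 0.8775 = 0.590

0.590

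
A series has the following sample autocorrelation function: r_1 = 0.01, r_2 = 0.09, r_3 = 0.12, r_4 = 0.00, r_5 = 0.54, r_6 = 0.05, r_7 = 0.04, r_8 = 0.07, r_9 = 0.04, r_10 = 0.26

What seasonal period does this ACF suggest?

5

The largest autocorrelation is r_5 = 0.54, with a weaker echo at lag 10 (0.26); the remaining lags stay at or below 0.12.
The dominant spike at lag 5 indicates a seasonal period of 5.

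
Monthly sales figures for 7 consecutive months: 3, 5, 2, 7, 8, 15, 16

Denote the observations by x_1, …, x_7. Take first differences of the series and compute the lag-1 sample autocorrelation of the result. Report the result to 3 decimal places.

First differences Δx: 2, -3, 5, 1, 7, 1
Mean of differences = 2.1667
Numerator Σ(Δx_t−Δx̄)(Δx_{t+1}−Δx̄) = -28.3611
Denominator Σ(Δx_t−Δx̄)² = 60.8333
r_1(Δx) = -28.3611 / 60.8333 = -0.466

-0.466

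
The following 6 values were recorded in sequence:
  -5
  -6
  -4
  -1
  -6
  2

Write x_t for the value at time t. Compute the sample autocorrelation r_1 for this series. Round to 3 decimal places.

-0.307

Mean x̄ = (-5 − 6 − 4 − 1 − 6 + 2)/6 = -3.3333
Deviations from mean: -1.6667, -2.6667, -0.6667, 2.3333, -2.6667, 5.3333
Σ(x_t−x̄)(x_{t+1}−x̄) = (4.4444) + (1.7778) + (-1.5556) + (-6.2222) + (-14.2222) = -15.7778
Denominator Σ(x_t−x̄)² = 51.3333
r_1 = -15.7778 / 51.3333 = -0.307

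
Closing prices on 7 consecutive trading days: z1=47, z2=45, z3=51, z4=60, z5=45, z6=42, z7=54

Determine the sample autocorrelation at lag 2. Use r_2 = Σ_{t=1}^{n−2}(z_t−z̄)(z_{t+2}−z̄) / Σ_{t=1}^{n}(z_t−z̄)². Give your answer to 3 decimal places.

Mean z̄ = (47 + 45 + 51 + 60 + 45 + 42 + 54)/7 = 49.1429
Deviations from mean: -2.1429, -4.1429, 1.8571, 10.8571, -4.1429, -7.1429, 4.8571
Numerator Σ_{t=1}^{5}(z_t−z̄)(z_{t+2}−z̄) = -154.3265
Denominator Σ(z_t−z̄)² = 234.8571
r_2 = -154.3265 / 234.8571 = -0.657

-0.657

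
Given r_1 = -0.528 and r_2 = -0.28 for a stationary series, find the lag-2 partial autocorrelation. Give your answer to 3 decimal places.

φ_{22} = (r_2 − r_1²) / (1 − r_1²)
r_1² = (-0.528)² = 0.278784
Numerator = -0.28 − 0.2788 = -0.5588; denominator = 1 − 0.2788 = 0.7212
φ_{22} = -0.5588 / 0.7212 = -0.775

-0.775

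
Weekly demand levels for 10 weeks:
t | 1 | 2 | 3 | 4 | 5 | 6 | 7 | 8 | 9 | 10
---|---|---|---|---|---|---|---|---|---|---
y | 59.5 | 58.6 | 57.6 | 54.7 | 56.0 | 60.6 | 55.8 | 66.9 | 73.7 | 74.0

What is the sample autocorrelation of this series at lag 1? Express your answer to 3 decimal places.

Mean ȳ = (59.5 + 58.6 + 57.6 + 54.7 + 56.0 + 60.6 + 55.8 + 66.9 + 73.7 + 74.0)/10 = 61.7400
Numerator Σ_{t=1}^{9}(y_t−ȳ)(y_{t+1}−ȳ) = 280.5964
Denominator Σ(y_t−ȳ)² = 471.0840
r_1 = 280.5964 / 471.0840 = 0.596

0.596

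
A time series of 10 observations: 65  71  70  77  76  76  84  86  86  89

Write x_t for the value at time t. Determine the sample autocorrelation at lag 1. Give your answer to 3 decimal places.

Mean x̄ = (65 + 71 + 70 + 77 + 76 + 76 + 84 + 86 + 86 + 89)/10 = 78.0000
Numerator Σ_{t=1}^{9}(x_t−x̄)(x_{t+1}−x̄) = 349.0000
Denominator Σ(x_t−x̄)² = 576.0000
r_1 = 349.0000 / 576.0000 = 0.606

0.606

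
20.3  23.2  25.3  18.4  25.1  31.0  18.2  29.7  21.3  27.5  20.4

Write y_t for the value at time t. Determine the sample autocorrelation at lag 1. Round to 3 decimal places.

-0.584

Mean ȳ = (20.3 + 23.2 + 25.3 + 18.4 + 25.1 + 31.0 + 18.2 + 29.7 + 21.3 + 27.5 + 20.4)/11 = 23.6727
Numerator Σ_{t=1}^{10}(y_t−ȳ)(y_{t+1}−ȳ) = -113.8162
Denominator Σ(y_t−ȳ)² = 195.0418
r_1 = -113.8162 / 195.0418 = -0.584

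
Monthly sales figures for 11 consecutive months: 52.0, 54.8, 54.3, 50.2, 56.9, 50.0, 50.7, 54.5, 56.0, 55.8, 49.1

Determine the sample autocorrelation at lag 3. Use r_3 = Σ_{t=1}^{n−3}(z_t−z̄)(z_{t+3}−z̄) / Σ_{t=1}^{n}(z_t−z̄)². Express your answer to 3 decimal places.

Mean z̄ = (52.0 + 54.8 + 54.3 + 50.2 + 56.9 + 50.0 + 50.7 + 54.5 + 56.0 + 55.8 + 49.1)/11 = 53.1182
Numerator Σ_{t=1}^{8}(z_t−z̄)(z_{t+3}−z̄) = -2.8028
Denominator Σ(z_t−z̄)² = 77.4164
r_3 = -2.8028 / 77.4164 = -0.036

-0.036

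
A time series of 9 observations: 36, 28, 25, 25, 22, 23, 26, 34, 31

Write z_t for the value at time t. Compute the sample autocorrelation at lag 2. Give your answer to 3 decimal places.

Mean z̄ = (36 + 28 + 25 + 25 + 22 + 23 + 26 + 34 + 31)/9 = 27.7778
Σ(z_t−z̄)(z_{t+2}−z̄) = (-22.8395) + (-0.6173) + (16.0494) + (13.2716) + (10.2716) + (-29.7284) + (-5.7284) = -19.3210
Denominator Σ(z_t−z̄)² = 191.5556
r_2 = -19.3210 / 191.5556 = -0.101

-0.101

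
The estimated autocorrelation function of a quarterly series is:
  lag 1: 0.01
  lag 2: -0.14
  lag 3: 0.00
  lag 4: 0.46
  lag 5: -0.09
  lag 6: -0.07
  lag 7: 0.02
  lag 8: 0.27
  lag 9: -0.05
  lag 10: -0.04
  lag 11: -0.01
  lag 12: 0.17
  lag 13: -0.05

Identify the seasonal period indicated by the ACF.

The largest autocorrelation is r_4 = 0.46, with weaker echoes at lags 8 (0.27) and 12 (0.17); the remaining lags stay at or below 0.02.
The dominant spike at lag 4 indicates a seasonal period of 4.

4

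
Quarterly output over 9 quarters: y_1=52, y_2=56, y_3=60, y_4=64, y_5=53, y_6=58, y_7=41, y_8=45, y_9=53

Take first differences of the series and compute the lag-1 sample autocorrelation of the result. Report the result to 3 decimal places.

First differences Δy: 4, 4, 4, -11, 5, -17, 4, 8
Mean of differences = 0.1250
Numerator Σ(Δy_t−Δȳ)(Δy_{t+1}−Δȳ) = -186.6406
Denominator Σ(Δy_t−Δȳ)² = 562.8750
r_1(Δy) = -186.6406 / 562.8750 = -0.332

-0.332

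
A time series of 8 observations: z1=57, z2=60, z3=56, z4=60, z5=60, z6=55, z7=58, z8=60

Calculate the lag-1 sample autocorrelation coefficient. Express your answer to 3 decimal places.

-0.417

Mean z̄ = (57 + 60 + 56 + 60 + 60 + 55 + 58 + 60)/8 = 58.2500
Deviations from mean: -1.2500, 1.7500, -2.2500, 1.7500, 1.7500, -3.2500, -0.2500, 1.7500
Numerator Σ_{t=1}^{7}(z_t−z̄)(z_{t+1}−z̄) = -12.3125
Denominator Σ(z_t−z̄)² = 29.5000
r_1 = -12.3125 / 29.5000 = -0.417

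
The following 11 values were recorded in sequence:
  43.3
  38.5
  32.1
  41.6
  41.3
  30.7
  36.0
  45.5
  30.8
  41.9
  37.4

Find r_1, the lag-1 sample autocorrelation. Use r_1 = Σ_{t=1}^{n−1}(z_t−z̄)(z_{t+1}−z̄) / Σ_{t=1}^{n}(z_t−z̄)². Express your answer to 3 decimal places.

-0.441

Mean z̄ = (43.3 + 38.5 + 32.1 + 41.6 + 41.3 + 30.7 + 36.0 + 45.5 + 30.8 + 41.9 + 37.4)/11 = 38.1000
Numerator Σ_{t=1}^{10}(z_t−z̄)(z_{t+1}−z̄) = -118.2200
Denominator Σ(z_t−z̄)² = 267.8400
r_1 = -118.2200 / 267.8400 = -0.441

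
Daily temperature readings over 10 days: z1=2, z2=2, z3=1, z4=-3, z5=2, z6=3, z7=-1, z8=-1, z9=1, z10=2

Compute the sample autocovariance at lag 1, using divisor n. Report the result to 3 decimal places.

Mean z̄ = (2 + 2 + 1 − 3 + 2 + 3 − 1 − 1 + 1 + 2)/10 = 0.8000
Σ_{t=1}^{9}(z_t−z̄)(z_{t+1}−z̄) = -1.8400
γ_1 = -1.8400 / 10 = -0.184

-0.184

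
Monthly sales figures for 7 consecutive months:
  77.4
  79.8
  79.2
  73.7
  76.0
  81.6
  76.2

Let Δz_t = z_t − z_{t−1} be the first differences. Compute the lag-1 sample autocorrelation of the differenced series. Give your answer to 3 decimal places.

First differences Δz: 2.4, -0.6, -5.5, 2.3, 5.6, -5.4
Mean of differences = -0.2000
Numerator Σ(Δz_t−Δz̄)(Δz_{t+1}−Δz̄) = -27.8300
Denominator Σ(Δz_t−Δz̄)² = 101.9400
r_1(Δz) = -27.8300 / 101.9400 = -0.273

-0.273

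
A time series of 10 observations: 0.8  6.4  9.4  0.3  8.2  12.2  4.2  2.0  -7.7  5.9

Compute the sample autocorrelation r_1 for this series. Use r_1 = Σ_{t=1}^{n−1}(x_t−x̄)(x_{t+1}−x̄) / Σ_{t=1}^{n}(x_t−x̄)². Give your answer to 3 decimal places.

Mean x̄ = (0.8 + 6.4 + 9.4 + 0.3 + 8.2 + 12.2 + 4.2 + 2.0 − 7.7 + 5.9)/10 = 4.1700
Numerator Σ_{t=1}^{9}(x_t−x̄)(x_{t+1}−x̄) = 6.0711
Denominator Σ(x_t−x̄)² = 287.9810
r_1 = 6.0711 / 287.9810 = 0.021

0.021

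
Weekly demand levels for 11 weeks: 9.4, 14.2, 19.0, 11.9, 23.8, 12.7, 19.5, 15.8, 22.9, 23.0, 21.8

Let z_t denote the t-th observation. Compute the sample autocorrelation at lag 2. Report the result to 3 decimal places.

0.340

Mean z̄ = (9.4 + 14.2 + 19.0 + 11.9 + 23.8 + 12.7 + 19.5 + 15.8 + 22.9 + 23.0 + 21.8)/11 = 17.6364
Numerator Σ_{t=1}^{9}(z_t−z̄)(z_{t+2}−z̄) = 87.6301
Denominator Σ(z_t−z̄)² = 257.4255
r_2 = 87.6301 / 257.4255 = 0.340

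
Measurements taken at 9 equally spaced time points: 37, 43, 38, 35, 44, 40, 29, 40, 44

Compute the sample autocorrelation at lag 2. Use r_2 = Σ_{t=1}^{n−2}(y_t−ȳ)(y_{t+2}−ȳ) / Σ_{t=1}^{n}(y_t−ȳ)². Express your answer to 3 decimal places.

Mean ȳ = (37 + 43 + 38 + 35 + 44 + 40 + 29 + 40 + 44)/9 = 38.8889
Σ(y_t−ȳ)(y_{t+2}−ȳ) = (1.6790) + (-15.9877) + (-4.5432) + (-4.3210) + (-50.5432) + (1.2346) + (-50.5432) = -123.0247
Denominator Σ(y_t−ȳ)² = 188.8889
r_2 = -123.0247 / 188.8889 = -0.651

-0.651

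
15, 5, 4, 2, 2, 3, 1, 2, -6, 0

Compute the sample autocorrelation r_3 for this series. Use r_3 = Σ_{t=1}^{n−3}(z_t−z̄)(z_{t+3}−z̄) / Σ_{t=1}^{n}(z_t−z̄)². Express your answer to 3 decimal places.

-0.024

Mean z̄ = (15 + 5 + 4 + 2 + 2 + 3 + 1 + 2 − 6 + 0)/10 = 2.8000
Σ(z_t−z̄)(z_{t+3}−z̄) = (-9.7600) + (-1.7600) + (0.2400) + (1.4400) + (0.6400) + (-1.7600) + (5.0400) = -5.9200
Denominator Σ(z_t−z̄)² = 245.6000
r_3 = -5.9200 / 245.6000 = -0.024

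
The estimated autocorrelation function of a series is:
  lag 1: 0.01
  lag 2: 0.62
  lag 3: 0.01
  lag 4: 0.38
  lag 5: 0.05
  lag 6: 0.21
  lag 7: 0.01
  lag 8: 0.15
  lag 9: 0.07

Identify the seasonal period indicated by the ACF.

The largest autocorrelation is r_2 = 0.62, with weaker echoes at lags 4 (0.38), 6 (0.21) and 8 (0.15); the remaining lags stay at or below 0.07.
The dominant spike at lag 2 indicates a seasonal period of 2.

2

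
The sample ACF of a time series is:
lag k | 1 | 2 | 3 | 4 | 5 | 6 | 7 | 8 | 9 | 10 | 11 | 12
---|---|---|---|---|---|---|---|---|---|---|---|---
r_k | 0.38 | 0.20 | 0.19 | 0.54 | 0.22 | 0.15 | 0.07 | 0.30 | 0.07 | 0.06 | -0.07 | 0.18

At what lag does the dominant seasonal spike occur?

The largest autocorrelation is r_4 = 0.54; the remaining lags stay at or below 0.38. The elevated value at lag 1 (0.38), dropping to 0.20 at lag 2, reflects decaying short-term dependence rather than seasonality.
The dominant spike at lag 4 indicates a seasonal period of 4.

4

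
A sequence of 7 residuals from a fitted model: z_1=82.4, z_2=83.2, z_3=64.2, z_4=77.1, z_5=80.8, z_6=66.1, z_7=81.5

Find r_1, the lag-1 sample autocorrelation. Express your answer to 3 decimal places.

-0.378

Mean z̄ = (82.4 + 83.2 + 64.2 + 77.1 + 80.8 + 66.1 + 81.5)/7 = 76.4714
Deviations from mean: 5.9286, 6.7286, -12.2714, 0.6286, 4.3286, -10.3714, 5.0286
Σ(z_t−z̄)(z_{t+1}−z̄) = (39.8908) + (-82.5692) + (-7.7135) + (2.7208) + (-44.8935) + (-52.1535) = -144.7180
Denominator Σ(z_t−z̄)² = 382.9943
r_1 = -144.7180 / 382.9943 = -0.378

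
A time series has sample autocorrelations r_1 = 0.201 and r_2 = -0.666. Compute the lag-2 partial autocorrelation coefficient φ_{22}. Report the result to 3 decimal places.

-0.736

φ_{22} = (r_2 − r_1²) / (1 − r_1²)
r_1² = (0.201)² = 0.040401
Numerator = -0.666 − 0.0404 = -0.7064; denominator = 1 − 0.0404 = 0.9596
φ_{22} = -0.7064 / 0.9596 = -0.736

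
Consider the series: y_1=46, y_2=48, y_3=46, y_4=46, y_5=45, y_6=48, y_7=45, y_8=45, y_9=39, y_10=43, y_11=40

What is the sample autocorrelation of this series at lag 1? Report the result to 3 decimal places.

0.341

Mean ȳ = (46 + 48 + 46 + 46 + 45 + 48 + 45 + 45 + 39 + 43 + 40)/11 = 44.6364
Numerator Σ_{t=1}^{10}(y_t−ȳ)(y_{t+1}−ȳ) = 28.8678
Denominator Σ(y_t−ȳ)² = 84.5455
r_1 = 28.8678 / 84.5455 = 0.341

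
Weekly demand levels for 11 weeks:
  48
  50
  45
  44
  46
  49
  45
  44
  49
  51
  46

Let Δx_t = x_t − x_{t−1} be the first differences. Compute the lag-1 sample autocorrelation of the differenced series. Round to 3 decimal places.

-0.122

First differences Δx: 2, -5, -1, 2, 3, -4, -1, 5, 2, -5
Mean of differences = -0.2000
Numerator Σ(Δx_t−Δx̄)(Δx_{t+1}−Δx̄) = -13.8400
Denominator Σ(Δx_t−Δx̄)² = 113.6000
r_1(Δx) = -13.8400 / 113.6000 = -0.122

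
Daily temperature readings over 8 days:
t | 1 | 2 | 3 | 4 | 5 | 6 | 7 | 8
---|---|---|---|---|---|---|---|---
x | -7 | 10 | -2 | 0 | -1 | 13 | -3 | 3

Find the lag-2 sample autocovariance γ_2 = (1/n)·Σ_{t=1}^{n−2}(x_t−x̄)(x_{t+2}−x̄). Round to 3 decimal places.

Mean x̄ = (-7 + 10 − 2 + 0 − 1 + 13 − 3 + 3)/8 = 1.6250
Deviations: -8.6250, 8.3750, -3.6250, -1.6250, -2.6250, 11.3750, -4.6250, 1.3750
Σ_{t=1}^{6}(x_t−x̄)(x_{t+2}−x̄) = 36.4688
γ_2 = 36.4688 / 8 = 4.559

4.559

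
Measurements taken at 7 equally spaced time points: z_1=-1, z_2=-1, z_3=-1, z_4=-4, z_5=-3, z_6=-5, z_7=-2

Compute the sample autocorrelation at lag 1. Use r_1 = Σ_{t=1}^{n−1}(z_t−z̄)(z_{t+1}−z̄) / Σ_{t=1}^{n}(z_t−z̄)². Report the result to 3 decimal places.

0.197

Mean z̄ = (-1 − 1 − 1 − 4 − 3 − 5 − 2)/7 = -2.4286
Deviations from mean: 1.4286, 1.4286, 1.4286, -1.5714, -0.5714, -2.5714, 0.4286
Numerator Σ_{t=1}^{6}(z_t−z̄)(z_{t+1}−z̄) = 3.1020
Denominator Σ(z_t−z̄)² = 15.7143
r_1 = 3.1020 / 15.7143 = 0.197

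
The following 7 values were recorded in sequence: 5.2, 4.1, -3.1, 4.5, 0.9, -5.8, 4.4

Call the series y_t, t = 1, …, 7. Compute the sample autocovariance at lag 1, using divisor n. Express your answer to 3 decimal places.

Mean ȳ = (5.2 + 4.1 − 3.1 + 4.5 + 0.9 − 5.8 + 4.4)/7 = 1.4571
Deviations: 3.7429, 2.6429, -4.5571, 3.0429, -0.5571, -7.2571, 2.9429
Σ_{t=1}^{6}(y_t−ȳ)(y_{t+1}−ȳ) = -35.0276
γ_1 = -35.0276 / 7 = -5.004

-5.004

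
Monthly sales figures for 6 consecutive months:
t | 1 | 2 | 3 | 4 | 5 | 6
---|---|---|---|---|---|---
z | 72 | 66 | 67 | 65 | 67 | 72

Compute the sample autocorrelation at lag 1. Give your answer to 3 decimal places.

-0.061

Mean z̄ = (72 + 66 + 67 + 65 + 67 + 72)/6 = 68.1667
Deviations from mean: 3.8333, -2.1667, -1.1667, -3.1667, -1.1667, 3.8333
Numerator Σ_{t=1}^{5}(z_t−z̄)(z_{t+1}−z̄) = -2.8611
Denominator Σ(z_t−z̄)² = 46.8333
r_1 = -2.8611 / 46.8333 = -0.061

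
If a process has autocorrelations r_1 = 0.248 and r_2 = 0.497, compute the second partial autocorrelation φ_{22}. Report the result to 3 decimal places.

φ_{22} = (r_2 − r_1²) / (1 − r_1²)
r_1² = (0.248)² = 0.061504
Numerator = 0.497 − 0.0615 = 0.4355; denominator = 1 − 0.0615 = 0.9385
φ_{22} = 0.4355 / 0.9385 = 0.464

0.464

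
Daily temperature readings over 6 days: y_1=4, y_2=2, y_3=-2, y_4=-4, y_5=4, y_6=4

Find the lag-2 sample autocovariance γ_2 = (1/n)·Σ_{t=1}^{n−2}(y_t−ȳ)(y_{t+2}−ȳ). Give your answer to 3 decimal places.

Mean ȳ = (4 + 2 − 2 − 4 + 4 + 4)/6 = 1.3333
Deviations: 2.6667, 0.6667, -3.3333, -5.3333, 2.6667, 2.6667
Σ_{t=1}^{4}(y_t−ȳ)(y_{t+2}−ȳ) = -35.5556
γ_2 = -35.5556 / 6 = -5.926

-5.926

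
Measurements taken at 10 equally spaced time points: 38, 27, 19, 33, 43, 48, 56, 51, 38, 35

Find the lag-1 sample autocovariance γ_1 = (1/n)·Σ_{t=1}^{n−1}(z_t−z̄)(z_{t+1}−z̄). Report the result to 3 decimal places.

73.356

Mean z̄ = (38 + 27 + 19 + 33 + 43 + 48 + 56 + 51 + 38 + 35)/10 = 38.8000
Σ_{t=1}^{9}(z_t−z̄)(z_{t+1}−z̄) = 733.5600
γ_1 = 733.5600 / 10 = 73.356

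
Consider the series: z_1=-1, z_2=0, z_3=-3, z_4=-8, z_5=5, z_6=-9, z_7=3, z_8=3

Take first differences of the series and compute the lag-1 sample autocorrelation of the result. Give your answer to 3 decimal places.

First differences Δz: 1, -3, -5, 13, -14, 12, 0
Mean of differences = 0.5714
Numerator Σ(Δz_t−Δz̄)(Δz_{t+1}−Δz̄) = -405.0408
Denominator Σ(Δz_t−Δz̄)² = 541.7143
r_1(Δz) = -405.0408 / 541.7143 = -0.748

-0.748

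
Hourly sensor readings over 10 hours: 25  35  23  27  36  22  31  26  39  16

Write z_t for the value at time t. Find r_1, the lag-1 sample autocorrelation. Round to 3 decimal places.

Mean z̄ = (25 + 35 + 23 + 27 + 36 + 22 + 31 + 26 + 39 + 16)/10 = 28.0000
Numerator Σ_{t=1}^{9}(z_t−z̄)(z_{t+1}−z̄) = -285.0000
Denominator Σ(z_t−z̄)² = 462.0000
r_1 = -285.0000 / 462.0000 = -0.617

-0.617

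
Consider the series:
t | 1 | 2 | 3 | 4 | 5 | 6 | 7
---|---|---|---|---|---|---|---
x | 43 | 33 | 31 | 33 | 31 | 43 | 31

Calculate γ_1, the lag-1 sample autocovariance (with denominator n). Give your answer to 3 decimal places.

-8.000

Mean x̄ = (43 + 33 + 31 + 33 + 31 + 43 + 31)/7 = 35.0000
Deviations: 8.0000, -2.0000, -4.0000, -2.0000, -4.0000, 8.0000, -4.0000
Σ_{t=1}^{6}(x_t−x̄)(x_{t+1}−x̄) = -56.0000
γ_1 = -56.0000 / 7 = -8.000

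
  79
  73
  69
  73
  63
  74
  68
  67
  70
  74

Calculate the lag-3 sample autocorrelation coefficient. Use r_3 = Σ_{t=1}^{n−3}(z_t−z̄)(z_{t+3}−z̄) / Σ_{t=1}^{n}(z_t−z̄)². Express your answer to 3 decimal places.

Mean z̄ = (79 + 73 + 69 + 73 + 63 + 74 + 68 + 67 + 70 + 74)/10 = 71.0000
Σ(z_t−z̄)(z_{t+3}−z̄) = (16.0000) + (-16.0000) + (-6.0000) + (-6.0000) + (32.0000) + (-3.0000) + (-9.0000) = 8.0000
Denominator Σ(z_t−z̄)² = 184.0000
r_3 = 8.0000 / 184.0000 = 0.043

0.043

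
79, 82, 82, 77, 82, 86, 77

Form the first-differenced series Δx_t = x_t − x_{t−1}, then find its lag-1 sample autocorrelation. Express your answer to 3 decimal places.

-0.256

First differences Δx: 3, 0, -5, 5, 4, -9
Mean of differences = -0.3333
Numerator Σ(Δx_t−Δx̄)(Δx_{t+1}−Δx̄) = -39.7778
Denominator Σ(Δx_t−Δx̄)² = 155.3333
r_1(Δx) = -39.7778 / 155.3333 = -0.256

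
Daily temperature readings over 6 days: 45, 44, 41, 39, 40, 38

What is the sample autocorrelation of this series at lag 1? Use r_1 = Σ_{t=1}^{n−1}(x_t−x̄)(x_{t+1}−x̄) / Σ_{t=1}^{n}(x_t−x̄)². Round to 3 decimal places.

0.437

Mean x̄ = (45 + 44 + 41 + 39 + 40 + 38)/6 = 41.1667
Deviations from mean: 3.8333, 2.8333, -0.1667, -2.1667, -1.1667, -3.1667
Σ(x_t−x̄)(x_{t+1}−x̄) = (10.8611) + (-0.4722) + (0.3611) + (2.5278) + (3.6944) = 16.9722
Denominator Σ(x_t−x̄)² = 38.8333
r_1 = 16.9722 / 38.8333 = 0.437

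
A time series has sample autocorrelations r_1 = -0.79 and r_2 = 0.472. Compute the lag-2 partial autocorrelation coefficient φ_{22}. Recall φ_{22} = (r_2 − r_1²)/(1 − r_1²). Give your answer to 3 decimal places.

-0.405

φ_{22} = (r_2 − r_1²) / (1 − r_1²)
r_1² = (-0.79)² = 0.6241
Numerator = 0.472 − 0.6241 = -0.1521; denominator = 1 − 0.6241 = 0.3759
φ_{22} = -0.1521 / 0.3759 = -0.405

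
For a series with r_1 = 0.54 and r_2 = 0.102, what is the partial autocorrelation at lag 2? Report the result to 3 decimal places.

φ_{22} = (r_2 − r_1²) / (1 − r_1²)
r_1² = (0.54)² = 0.2916
Numerator = 0.102 − 0.2916 = -0.1896; denominator = 1 − 0.2916 = 0.7084
φ_{22} = -0.1896 / 0.7084 = -0.268

-0.268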